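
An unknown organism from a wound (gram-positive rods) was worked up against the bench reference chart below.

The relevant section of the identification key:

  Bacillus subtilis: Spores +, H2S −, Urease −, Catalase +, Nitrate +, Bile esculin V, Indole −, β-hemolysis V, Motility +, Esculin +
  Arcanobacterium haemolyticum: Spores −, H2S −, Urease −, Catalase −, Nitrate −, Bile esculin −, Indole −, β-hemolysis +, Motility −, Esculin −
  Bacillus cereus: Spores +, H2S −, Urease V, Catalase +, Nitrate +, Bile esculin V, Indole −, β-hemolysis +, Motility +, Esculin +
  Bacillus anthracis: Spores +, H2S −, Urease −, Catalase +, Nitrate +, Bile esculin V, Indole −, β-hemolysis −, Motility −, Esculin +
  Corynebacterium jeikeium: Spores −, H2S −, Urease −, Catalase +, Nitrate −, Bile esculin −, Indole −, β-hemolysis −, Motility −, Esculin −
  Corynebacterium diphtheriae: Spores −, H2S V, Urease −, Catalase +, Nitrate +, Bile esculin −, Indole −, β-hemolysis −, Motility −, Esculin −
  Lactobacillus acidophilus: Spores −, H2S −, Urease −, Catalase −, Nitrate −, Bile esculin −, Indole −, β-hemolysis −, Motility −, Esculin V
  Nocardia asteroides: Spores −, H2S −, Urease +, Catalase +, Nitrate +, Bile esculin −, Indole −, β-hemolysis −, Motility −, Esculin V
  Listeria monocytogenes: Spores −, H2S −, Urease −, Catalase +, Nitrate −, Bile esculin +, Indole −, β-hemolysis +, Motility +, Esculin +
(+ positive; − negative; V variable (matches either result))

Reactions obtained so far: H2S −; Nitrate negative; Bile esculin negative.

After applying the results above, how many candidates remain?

Nitrate −: excludes 5 organisms — 4 left.
Bile esculin −: excludes Listeria monocytogenes — 3 left.
H2S −: all 3 remaining candidates are consistent.
Still consistent: Arcanobacterium haemolyticum, Corynebacterium jeikeium, Lactobacillus acidophilus.

3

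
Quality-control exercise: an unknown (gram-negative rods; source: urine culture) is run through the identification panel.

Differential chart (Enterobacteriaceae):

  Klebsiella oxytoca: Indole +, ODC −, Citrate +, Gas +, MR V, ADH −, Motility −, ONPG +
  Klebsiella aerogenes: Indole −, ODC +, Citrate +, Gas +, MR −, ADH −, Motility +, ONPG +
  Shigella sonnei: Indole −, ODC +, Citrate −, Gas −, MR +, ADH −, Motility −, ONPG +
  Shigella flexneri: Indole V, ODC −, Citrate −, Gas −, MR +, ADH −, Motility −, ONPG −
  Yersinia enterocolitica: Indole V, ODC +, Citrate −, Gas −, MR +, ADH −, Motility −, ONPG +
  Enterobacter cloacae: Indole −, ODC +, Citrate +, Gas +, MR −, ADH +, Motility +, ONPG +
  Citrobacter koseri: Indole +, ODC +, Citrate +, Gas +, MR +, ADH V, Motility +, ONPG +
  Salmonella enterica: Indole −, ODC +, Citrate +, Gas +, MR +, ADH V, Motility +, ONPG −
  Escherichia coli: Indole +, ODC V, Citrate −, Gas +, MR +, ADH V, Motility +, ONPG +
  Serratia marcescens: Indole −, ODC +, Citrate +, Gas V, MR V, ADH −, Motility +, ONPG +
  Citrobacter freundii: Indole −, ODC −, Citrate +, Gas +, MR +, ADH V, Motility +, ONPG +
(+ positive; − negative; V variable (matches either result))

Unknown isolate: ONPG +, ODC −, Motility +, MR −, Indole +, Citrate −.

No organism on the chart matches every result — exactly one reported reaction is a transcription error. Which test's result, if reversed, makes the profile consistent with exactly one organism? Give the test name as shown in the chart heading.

As reported, no row in the chart matches all 6 reactions.
Reversing ONPG → still no organism matches.
Reversing Motility → still no organism matches.
Reversing MR (to +) → unique match: Escherichia coli.
Reversing Citrate → still no organism matches.
Reversing Indole → still no organism matches.
Reversing ODC → still no organism matches.

MR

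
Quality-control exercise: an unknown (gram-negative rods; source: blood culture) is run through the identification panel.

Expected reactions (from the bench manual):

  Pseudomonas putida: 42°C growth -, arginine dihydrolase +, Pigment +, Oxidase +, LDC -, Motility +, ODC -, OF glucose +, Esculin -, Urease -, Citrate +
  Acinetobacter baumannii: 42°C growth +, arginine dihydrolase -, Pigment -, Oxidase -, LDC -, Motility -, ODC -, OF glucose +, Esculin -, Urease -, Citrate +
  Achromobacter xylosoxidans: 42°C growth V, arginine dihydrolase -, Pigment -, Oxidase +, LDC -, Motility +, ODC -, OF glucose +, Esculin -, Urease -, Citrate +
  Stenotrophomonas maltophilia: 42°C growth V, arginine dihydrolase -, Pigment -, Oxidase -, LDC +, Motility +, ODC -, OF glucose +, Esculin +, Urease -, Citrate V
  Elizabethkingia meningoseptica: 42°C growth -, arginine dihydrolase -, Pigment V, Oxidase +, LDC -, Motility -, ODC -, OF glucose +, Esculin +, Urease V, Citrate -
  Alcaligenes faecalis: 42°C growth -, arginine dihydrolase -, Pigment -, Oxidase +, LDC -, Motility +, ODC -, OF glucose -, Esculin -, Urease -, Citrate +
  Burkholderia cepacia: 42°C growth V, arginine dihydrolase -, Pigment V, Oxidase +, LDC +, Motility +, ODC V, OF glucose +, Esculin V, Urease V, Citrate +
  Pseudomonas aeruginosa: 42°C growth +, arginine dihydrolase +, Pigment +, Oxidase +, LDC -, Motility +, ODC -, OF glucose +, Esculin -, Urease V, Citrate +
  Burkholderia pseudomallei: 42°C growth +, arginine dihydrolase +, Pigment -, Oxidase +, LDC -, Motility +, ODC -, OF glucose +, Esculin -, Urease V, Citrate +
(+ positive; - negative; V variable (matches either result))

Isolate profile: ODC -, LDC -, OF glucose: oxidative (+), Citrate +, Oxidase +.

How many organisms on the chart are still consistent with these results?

4

LDC -: excludes Stenotrophomonas maltophilia, Burkholderia cepacia — 7 left.
Oxidase +: excludes Acinetobacter baumannii — 6 left.
ODC -: all 6 remaining candidates are consistent.
Citrate +: excludes Elizabethkingia meningoseptica — 5 left.
OF glucose +: excludes Alcaligenes faecalis — 4 left.
Still consistent: Achromobacter xylosoxidans, Burkholderia pseudomallei, Pseudomonas aeruginosa, Pseudomonas putida.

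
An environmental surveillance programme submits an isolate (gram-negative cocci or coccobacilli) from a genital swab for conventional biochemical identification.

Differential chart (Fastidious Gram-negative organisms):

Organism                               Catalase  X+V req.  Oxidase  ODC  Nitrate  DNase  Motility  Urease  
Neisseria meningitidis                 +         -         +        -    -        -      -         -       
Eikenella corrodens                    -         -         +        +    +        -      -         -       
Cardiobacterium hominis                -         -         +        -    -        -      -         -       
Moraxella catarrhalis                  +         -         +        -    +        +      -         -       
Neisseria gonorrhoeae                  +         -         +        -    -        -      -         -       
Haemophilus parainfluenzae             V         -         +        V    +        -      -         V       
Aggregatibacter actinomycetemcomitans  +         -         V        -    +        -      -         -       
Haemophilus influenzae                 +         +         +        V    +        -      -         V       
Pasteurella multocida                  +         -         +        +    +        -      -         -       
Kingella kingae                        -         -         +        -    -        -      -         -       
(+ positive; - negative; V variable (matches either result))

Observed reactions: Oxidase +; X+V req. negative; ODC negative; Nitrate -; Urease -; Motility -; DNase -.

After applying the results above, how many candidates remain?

Nitrate -: excludes 6 organisms — 4 left.
Motility -: all 4 remaining candidates are consistent.
X+V req. -: all 4 remaining candidates are consistent.
Urease -: all 4 remaining candidates are consistent.
ODC -: all 4 remaining candidates are consistent.
DNase -: all 4 remaining candidates are consistent.
Oxidase +: all 4 remaining candidates are consistent.
Still consistent: Cardiobacterium hominis, Kingella kingae, Neisseria gonorrhoeae, Neisseria meningitidis.

4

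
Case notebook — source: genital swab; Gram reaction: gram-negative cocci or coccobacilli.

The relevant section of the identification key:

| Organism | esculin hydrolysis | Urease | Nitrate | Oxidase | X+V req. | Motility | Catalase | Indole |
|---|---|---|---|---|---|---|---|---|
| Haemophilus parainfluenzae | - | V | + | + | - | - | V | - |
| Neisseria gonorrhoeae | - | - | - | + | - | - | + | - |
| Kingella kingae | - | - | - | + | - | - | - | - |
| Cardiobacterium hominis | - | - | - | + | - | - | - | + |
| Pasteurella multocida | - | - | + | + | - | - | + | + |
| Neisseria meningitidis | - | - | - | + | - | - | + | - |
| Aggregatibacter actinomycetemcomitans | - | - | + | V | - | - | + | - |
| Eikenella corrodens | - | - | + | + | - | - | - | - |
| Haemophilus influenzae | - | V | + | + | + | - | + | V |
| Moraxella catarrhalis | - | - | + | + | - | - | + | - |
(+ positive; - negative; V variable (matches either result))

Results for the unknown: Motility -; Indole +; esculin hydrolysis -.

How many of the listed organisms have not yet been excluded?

esculin hydrolysis -: all 10 remaining candidates are consistent.
Indole +: excludes 7 organisms — 3 left.
Motility -: all 3 remaining candidates are consistent.
Still consistent: Cardiobacterium hominis, Haemophilus influenzae, Pasteurella multocida.

3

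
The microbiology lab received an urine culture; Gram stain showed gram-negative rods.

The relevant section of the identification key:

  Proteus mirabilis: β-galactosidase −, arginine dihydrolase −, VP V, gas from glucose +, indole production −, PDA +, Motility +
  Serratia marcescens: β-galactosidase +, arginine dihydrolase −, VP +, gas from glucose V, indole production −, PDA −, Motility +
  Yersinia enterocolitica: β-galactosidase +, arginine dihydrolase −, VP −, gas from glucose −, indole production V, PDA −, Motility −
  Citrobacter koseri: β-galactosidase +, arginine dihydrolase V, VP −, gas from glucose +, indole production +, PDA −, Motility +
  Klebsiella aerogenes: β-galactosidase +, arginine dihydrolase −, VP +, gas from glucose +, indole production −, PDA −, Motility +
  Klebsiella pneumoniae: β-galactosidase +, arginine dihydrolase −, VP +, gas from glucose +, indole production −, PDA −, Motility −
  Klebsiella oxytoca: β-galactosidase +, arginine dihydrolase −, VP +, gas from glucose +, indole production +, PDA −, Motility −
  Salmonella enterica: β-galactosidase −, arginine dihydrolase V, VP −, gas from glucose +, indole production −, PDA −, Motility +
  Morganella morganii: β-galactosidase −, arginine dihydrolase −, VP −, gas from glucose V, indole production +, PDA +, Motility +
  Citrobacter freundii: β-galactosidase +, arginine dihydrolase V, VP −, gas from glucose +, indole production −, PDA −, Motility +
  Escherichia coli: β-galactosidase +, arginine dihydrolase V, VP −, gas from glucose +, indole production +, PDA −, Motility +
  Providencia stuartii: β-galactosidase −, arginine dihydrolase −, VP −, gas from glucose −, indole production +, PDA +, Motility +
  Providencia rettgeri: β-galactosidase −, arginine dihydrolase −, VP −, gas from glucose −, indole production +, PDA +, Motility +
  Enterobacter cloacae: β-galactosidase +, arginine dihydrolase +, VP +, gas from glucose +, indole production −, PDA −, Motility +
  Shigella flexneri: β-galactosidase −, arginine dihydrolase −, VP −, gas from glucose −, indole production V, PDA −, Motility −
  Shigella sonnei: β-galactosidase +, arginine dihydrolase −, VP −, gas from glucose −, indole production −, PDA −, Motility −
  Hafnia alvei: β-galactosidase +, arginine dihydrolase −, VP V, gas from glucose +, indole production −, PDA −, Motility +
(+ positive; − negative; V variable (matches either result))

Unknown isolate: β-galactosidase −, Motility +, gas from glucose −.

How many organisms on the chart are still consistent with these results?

3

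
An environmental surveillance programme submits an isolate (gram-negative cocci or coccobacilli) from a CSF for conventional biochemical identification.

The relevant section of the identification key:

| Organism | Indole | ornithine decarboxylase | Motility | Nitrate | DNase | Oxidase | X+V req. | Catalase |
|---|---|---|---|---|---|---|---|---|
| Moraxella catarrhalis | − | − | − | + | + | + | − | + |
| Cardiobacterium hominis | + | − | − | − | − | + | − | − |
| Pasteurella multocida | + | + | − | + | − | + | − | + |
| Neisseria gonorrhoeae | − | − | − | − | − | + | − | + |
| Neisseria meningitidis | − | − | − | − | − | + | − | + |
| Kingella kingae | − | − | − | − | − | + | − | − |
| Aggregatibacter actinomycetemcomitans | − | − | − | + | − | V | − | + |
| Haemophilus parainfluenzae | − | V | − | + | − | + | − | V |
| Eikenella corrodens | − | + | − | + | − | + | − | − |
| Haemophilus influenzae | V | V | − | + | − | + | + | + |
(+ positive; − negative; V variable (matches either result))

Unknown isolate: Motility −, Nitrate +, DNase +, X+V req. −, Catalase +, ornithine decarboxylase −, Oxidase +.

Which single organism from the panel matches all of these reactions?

Moraxella catarrhalis

ornithine decarboxylase −: excludes Pasteurella multocida, Eikenella corrodens — 8 left.
Oxidase +: all 8 remaining candidates are consistent.
Motility −: all 8 remaining candidates are consistent.
X+V req. −: excludes Haemophilus influenzae — 7 left.
Nitrate +: excludes Cardiobacterium hominis, Neisseria gonorrhoeae, Neisseria meningitidis, Kingella kingae — 3 left.
Catalase +: all 3 remaining candidates are consistent.
DNase +: excludes Aggregatibacter actinomycetemcomitans, Haemophilus parainfluenzae — 1 left.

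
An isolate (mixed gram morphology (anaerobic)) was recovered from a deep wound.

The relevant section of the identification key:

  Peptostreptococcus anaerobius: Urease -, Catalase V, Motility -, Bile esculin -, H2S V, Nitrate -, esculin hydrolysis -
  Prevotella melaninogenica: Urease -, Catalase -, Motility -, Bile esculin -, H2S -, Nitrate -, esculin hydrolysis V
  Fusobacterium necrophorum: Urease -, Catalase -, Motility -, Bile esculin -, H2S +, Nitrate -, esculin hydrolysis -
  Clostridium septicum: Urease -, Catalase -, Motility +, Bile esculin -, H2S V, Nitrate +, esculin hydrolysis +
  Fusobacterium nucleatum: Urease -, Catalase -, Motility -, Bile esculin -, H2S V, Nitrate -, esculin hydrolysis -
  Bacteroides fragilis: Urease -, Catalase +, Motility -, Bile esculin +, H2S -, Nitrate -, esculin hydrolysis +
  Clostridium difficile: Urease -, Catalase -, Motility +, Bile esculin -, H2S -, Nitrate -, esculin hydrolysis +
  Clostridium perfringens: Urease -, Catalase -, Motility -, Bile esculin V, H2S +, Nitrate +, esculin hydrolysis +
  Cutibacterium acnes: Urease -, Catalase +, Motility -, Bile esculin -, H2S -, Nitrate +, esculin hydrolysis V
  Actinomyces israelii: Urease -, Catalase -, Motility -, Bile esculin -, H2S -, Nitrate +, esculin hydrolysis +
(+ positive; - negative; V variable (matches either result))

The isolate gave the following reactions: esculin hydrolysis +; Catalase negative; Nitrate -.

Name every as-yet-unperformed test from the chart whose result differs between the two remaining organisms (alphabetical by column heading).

Motility

Nitrate -: excludes Clostridium septicum, Clostridium perfringens, Cutibacterium acnes, Actinomyces israelii — 6 left.
Catalase -: excludes Bacteroides fragilis — 5 left.
esculin hydrolysis +: excludes Peptostreptococcus anaerobius, Fusobacterium necrophorum, Fusobacterium nucleatum — 2 left.
Two candidates remain: Clostridium difficile and Prevotella melaninogenica.
  Urease: - vs - — same for both, does not separate.
  Motility: Clostridium difficile +, Prevotella melaninogenica - — discriminates.
  Bile esculin: - vs - — same for both, does not separate.
  H2S: - vs - — same for both, does not separate.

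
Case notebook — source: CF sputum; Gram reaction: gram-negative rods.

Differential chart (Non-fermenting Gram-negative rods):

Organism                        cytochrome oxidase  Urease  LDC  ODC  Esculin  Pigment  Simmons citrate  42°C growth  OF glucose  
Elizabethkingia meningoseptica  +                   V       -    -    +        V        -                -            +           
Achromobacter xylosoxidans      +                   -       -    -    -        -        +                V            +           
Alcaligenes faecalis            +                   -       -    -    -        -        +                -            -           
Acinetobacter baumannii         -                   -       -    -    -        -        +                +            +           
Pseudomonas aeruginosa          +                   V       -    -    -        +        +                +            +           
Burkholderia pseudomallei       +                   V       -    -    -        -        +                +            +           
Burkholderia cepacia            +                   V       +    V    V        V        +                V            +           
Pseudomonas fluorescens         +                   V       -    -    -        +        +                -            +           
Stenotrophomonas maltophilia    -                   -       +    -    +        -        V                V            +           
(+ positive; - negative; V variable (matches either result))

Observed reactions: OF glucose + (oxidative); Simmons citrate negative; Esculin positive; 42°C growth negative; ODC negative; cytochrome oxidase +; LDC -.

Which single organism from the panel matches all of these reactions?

Elizabethkingia meningoseptica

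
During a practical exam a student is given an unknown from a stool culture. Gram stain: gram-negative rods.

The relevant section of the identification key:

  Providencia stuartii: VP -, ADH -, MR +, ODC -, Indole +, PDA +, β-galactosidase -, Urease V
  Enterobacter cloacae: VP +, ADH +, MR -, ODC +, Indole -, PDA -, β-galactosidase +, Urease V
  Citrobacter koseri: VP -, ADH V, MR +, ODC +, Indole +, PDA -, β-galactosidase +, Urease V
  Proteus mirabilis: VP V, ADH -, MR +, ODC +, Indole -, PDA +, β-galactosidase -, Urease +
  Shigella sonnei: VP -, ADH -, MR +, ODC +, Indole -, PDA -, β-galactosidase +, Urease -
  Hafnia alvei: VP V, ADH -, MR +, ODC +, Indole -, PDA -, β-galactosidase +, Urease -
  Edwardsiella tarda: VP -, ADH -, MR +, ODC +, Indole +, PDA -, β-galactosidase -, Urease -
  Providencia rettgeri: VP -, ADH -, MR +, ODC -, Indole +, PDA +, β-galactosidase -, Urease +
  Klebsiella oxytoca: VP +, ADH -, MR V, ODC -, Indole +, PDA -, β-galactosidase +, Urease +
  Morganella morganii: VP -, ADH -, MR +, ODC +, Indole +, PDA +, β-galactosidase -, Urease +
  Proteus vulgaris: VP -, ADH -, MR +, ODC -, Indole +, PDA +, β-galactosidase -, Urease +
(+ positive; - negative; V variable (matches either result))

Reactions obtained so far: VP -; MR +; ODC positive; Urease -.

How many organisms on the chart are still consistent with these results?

MR +: excludes Enterobacter cloacae — 10 left.
VP -: excludes Klebsiella oxytoca — 9 left.
ODC +: excludes Providencia stuartii, Providencia rettgeri, Proteus vulgaris — 6 left.
Urease -: excludes Proteus mirabilis, Morganella morganii — 4 left.
Still consistent: Citrobacter koseri, Edwardsiella tarda, Hafnia alvei, Shigella sonnei.

4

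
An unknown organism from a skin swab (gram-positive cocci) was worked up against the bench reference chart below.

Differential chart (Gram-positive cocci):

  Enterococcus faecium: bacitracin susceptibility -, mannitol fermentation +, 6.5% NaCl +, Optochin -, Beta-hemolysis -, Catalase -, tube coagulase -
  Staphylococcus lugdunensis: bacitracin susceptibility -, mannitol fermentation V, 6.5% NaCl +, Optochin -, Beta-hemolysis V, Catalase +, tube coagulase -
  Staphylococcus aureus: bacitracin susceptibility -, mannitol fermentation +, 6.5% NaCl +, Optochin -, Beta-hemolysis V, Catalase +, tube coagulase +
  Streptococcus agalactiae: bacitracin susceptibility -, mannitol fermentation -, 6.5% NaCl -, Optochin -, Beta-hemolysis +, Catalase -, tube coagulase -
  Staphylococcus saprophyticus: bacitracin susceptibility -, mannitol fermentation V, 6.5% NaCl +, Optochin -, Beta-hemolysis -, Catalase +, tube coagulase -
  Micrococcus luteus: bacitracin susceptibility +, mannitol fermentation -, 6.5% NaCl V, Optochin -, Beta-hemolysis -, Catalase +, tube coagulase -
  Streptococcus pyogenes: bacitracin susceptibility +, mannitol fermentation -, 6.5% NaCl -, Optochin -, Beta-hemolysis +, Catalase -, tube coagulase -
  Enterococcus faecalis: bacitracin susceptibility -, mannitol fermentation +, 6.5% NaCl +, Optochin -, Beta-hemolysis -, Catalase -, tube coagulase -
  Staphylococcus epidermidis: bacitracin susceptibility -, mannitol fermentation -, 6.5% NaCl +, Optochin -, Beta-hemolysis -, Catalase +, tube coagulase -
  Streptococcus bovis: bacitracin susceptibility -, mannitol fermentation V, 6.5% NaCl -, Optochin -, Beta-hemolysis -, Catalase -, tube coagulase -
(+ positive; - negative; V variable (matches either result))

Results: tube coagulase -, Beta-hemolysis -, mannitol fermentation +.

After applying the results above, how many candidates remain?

mannitol fermentation +: excludes Streptococcus agalactiae, Micrococcus luteus, Streptococcus pyogenes, Staphylococcus epidermidis — 6 left.
tube coagulase -: excludes Staphylococcus aureus — 5 left.
Beta-hemolysis -: all 5 remaining candidates are consistent.
Still consistent: Enterococcus faecalis, Enterococcus faecium, Staphylococcus lugdunensis, Staphylococcus saprophyticus, Streptococcus bovis.

5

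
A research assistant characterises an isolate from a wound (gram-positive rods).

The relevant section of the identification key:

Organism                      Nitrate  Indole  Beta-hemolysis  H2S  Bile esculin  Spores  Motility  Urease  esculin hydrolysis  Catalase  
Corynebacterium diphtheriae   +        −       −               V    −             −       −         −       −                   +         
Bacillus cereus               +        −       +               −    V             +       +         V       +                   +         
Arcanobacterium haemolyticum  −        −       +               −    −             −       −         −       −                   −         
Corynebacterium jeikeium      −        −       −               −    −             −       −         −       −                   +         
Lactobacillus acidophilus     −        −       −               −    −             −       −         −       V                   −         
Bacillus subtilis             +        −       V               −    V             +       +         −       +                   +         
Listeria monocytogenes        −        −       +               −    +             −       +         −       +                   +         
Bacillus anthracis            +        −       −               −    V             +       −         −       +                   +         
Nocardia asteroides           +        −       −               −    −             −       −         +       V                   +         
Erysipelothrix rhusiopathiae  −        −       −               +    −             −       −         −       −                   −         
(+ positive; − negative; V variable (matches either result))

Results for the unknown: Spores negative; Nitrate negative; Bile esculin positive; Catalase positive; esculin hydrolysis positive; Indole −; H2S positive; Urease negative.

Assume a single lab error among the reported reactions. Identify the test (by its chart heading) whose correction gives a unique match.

As reported, no row in the chart matches all 8 reactions.
Reversing Bile esculin → still no organism matches.
Reversing Spores → still no organism matches.
Reversing Indole → still no organism matches.
Reversing Catalase → still no organism matches.
Reversing H2S (to −) → unique match: Listeria monocytogenes.
Reversing Nitrate → still no organism matches.
Reversing Urease → still no organism matches.
Reversing esculin hydrolysis → still no organism matches.

H2S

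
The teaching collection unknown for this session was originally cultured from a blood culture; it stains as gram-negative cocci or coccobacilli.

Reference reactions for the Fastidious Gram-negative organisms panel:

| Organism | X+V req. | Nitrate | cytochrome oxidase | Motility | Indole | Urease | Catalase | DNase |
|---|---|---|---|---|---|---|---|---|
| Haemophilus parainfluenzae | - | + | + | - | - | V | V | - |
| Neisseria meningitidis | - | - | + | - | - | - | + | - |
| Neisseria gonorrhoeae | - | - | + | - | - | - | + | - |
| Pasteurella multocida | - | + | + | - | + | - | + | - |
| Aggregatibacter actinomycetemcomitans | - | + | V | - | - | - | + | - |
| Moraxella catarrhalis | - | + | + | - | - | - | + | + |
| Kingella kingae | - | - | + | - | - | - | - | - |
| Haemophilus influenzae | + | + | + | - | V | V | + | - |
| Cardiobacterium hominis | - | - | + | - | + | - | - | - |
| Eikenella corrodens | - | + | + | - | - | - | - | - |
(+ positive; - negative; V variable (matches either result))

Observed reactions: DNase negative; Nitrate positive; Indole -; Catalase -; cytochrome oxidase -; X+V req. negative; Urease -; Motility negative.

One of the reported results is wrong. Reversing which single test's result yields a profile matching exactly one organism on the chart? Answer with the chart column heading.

Catalase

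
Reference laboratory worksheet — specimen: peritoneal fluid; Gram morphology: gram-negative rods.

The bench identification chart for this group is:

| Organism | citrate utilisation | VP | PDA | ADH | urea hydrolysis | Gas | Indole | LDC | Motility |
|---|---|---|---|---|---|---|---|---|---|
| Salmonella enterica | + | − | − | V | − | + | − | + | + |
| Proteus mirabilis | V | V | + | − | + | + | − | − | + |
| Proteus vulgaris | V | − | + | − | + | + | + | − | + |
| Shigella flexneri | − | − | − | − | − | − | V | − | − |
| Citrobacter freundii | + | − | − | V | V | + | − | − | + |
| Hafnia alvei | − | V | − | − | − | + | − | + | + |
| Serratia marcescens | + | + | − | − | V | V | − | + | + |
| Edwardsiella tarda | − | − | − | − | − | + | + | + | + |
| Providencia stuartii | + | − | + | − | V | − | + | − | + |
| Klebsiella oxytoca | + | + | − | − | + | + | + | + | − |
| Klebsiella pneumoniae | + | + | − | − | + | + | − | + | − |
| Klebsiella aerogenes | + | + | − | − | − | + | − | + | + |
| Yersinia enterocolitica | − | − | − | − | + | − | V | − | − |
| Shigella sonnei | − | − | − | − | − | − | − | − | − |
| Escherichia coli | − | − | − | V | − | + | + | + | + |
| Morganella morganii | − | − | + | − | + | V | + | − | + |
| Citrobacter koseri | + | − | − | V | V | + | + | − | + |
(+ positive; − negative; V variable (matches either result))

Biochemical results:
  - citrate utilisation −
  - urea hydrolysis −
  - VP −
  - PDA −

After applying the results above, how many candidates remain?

5

PDA −: excludes Proteus mirabilis, Proteus vulgaris, Providencia stuartii, Morganella morganii — 13 left.
citrate utilisation −: excludes 7 organisms — 6 left.
VP −: all 6 remaining candidates are consistent.
urea hydrolysis −: excludes Yersinia enterocolitica — 5 left.
Still consistent: Edwardsiella tarda, Escherichia coli, Hafnia alvei, Shigella flexneri, Shigella sonnei.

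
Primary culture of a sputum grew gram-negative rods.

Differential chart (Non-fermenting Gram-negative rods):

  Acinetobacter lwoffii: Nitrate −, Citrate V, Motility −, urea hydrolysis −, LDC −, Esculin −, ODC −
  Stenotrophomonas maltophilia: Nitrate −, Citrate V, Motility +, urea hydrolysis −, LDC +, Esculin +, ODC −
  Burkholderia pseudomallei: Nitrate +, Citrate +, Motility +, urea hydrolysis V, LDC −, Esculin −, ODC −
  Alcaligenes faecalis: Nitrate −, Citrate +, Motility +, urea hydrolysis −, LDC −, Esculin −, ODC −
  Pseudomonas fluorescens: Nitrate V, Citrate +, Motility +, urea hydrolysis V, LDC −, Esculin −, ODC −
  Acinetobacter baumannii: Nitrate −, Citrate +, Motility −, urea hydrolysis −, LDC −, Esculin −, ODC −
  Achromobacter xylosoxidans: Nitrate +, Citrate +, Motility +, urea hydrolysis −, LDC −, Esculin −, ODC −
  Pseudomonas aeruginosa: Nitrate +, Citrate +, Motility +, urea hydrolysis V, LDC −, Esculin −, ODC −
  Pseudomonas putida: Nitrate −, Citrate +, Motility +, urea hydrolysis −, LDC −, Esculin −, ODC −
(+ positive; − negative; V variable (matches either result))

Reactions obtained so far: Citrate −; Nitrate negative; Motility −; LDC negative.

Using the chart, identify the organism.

Citrate −: excludes 7 organisms — 2 left.
Motility −: excludes Stenotrophomonas maltophilia — 1 left.
Nitrate −: the one remaining candidate is consistent.
LDC −: the one remaining candidate is consistent.

Acinetobacter lwoffii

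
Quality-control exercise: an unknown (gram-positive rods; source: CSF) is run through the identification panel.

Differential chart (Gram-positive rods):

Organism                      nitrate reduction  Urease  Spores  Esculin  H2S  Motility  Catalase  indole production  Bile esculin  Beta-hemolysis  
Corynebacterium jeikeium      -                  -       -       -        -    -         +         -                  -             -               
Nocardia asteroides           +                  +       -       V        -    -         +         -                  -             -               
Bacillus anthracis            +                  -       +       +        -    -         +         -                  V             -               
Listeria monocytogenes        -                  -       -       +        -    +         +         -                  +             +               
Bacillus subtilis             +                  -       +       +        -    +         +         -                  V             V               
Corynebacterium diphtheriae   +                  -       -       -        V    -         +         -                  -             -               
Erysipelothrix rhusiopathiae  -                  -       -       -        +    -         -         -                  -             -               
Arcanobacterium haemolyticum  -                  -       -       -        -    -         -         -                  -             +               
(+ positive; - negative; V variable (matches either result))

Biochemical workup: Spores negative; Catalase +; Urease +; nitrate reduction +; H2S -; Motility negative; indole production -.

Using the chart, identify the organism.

Catalase +: excludes Erysipelothrix rhusiopathiae, Arcanobacterium haemolyticum — 6 left.
Motility -: excludes Listeria monocytogenes, Bacillus subtilis — 4 left.
indole production -: all 4 remaining candidates are consistent.
Spores -: excludes Bacillus anthracis — 3 left.
nitrate reduction +: excludes Corynebacterium jeikeium — 2 left.
H2S -: all 2 remaining candidates are consistent.
Urease +: excludes Corynebacterium diphtheriae — 1 left.

Nocardia asteroides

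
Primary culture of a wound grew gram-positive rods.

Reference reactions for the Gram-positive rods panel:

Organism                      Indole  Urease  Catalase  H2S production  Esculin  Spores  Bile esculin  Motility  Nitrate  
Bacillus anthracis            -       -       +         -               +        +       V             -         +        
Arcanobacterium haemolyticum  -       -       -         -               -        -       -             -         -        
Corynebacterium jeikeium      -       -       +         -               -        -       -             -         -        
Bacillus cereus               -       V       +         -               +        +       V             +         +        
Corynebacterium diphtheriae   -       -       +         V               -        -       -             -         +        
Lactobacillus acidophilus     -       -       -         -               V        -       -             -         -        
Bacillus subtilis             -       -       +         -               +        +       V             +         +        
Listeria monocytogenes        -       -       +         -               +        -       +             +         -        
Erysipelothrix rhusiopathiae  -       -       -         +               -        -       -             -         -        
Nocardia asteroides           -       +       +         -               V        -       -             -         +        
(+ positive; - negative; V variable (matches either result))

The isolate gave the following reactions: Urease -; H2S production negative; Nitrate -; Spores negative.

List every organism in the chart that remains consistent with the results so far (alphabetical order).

Arcanobacterium haemolyticum, Corynebacterium jeikeium, Lactobacillus acidophilus, Listeria monocytogenes

Spores -: excludes Bacillus anthracis, Bacillus cereus, Bacillus subtilis — 7 left.
Urease -: excludes Nocardia asteroides — 6 left.
Nitrate -: excludes Corynebacterium diphtheriae — 5 left.
H2S production -: excludes Erysipelothrix rhusiopathiae — 4 left.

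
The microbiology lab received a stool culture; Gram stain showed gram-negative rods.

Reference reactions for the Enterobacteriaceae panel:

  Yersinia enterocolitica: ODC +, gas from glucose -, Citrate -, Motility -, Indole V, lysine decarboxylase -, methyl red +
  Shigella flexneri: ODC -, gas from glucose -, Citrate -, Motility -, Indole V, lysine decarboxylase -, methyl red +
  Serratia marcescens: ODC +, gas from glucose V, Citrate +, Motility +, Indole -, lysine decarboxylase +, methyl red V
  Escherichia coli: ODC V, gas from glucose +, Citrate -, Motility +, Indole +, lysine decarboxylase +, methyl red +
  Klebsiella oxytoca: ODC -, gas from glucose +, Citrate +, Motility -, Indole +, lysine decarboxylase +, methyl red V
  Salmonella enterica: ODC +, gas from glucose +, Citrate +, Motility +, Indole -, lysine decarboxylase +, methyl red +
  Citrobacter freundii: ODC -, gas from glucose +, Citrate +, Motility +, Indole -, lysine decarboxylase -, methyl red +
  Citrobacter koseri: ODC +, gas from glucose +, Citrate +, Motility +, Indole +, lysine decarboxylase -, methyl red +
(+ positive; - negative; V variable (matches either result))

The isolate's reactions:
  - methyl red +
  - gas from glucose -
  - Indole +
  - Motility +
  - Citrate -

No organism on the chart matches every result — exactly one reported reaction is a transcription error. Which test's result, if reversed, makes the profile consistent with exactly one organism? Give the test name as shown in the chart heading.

gas from glucose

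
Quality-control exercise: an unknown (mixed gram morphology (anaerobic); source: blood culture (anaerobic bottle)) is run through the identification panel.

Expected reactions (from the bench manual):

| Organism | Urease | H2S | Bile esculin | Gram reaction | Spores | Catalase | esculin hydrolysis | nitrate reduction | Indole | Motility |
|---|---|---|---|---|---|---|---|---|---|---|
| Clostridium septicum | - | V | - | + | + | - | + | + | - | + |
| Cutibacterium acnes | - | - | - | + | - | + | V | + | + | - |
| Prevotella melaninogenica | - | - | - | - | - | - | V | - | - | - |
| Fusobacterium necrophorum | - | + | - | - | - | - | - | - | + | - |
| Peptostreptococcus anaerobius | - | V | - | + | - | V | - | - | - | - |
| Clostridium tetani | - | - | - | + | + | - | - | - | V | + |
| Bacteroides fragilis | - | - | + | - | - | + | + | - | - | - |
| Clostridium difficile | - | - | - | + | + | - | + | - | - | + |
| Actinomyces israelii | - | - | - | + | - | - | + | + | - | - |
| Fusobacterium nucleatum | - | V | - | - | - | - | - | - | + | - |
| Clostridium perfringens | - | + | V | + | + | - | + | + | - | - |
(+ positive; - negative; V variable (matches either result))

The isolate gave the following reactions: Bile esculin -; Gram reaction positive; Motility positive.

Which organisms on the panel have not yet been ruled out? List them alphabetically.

Clostridium difficile, Clostridium septicum, Clostridium tetani

Gram reaction +: excludes Prevotella melaninogenica, Fusobacterium necrophorum, Bacteroides fragilis, Fusobacterium nucleatum — 7 left.
Motility +: excludes Cutibacterium acnes, Peptostreptococcus anaerobius, Actinomyces israelii, Clostridium perfringens — 3 left.
Bile esculin -: all 3 remaining candidates are consistent.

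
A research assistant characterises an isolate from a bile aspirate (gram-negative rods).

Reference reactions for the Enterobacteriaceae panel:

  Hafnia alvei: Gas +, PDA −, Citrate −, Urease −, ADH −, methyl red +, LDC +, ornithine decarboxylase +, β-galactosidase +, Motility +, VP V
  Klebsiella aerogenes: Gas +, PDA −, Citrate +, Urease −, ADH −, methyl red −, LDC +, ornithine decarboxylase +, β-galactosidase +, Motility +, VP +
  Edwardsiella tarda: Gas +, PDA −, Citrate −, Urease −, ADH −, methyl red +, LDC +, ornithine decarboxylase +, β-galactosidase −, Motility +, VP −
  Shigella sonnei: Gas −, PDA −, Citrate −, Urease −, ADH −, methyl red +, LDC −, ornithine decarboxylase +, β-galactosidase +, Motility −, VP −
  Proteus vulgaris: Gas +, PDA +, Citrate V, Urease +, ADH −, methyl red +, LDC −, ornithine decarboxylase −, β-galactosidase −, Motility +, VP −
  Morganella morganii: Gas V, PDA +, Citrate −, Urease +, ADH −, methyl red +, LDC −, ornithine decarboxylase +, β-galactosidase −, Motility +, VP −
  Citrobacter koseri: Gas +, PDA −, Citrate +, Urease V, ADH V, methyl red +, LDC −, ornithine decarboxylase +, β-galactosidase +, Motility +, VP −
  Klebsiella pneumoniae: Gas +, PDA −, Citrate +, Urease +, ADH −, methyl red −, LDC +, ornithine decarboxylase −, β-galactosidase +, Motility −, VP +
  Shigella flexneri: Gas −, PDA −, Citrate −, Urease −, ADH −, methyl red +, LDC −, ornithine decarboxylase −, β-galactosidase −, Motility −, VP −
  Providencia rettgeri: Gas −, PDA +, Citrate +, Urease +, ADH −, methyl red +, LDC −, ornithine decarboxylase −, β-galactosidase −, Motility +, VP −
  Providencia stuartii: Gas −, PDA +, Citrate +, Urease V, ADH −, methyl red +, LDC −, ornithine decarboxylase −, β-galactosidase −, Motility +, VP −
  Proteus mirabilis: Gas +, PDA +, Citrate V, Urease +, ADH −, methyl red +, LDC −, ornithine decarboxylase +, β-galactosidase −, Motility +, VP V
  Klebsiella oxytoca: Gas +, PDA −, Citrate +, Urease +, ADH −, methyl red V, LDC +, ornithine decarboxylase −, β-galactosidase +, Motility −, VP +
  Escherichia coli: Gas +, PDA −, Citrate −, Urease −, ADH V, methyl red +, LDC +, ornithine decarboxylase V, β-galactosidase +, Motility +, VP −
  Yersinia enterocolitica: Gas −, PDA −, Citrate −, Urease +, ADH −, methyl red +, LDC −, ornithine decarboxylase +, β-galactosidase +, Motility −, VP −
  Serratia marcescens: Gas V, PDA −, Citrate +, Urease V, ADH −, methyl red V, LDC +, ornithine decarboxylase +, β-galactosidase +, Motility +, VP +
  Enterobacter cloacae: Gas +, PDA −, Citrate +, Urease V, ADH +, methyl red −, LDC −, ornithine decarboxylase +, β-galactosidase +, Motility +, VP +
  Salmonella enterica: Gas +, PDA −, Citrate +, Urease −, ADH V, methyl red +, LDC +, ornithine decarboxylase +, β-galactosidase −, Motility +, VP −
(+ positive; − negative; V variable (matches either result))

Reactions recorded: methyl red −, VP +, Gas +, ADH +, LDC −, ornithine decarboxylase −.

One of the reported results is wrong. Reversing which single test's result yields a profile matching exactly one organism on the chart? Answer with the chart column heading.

As reported, no row in the chart matches all 6 reactions.
Reversing VP → still no organism matches.
Reversing Gas → still no organism matches.
Reversing ADH → still no organism matches.
Reversing LDC → still no organism matches.
Reversing methyl red → still no organism matches.
Reversing ornithine decarboxylase (to +) → unique match: Enterobacter cloacae.

ornithine decarboxylase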